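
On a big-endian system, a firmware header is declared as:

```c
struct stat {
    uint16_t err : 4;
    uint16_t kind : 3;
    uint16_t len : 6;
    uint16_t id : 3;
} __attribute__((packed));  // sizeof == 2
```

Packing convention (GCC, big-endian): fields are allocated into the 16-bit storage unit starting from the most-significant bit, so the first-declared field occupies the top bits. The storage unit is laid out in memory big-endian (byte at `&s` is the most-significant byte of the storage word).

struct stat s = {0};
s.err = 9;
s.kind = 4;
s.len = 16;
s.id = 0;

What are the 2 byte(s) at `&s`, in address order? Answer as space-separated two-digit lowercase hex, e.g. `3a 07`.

err (4b) val=9 bits=0x9 at bit 12: 0x9000
kind (3b) val=4 bits=0x4 at bit 9: 0x9800
len (6b) val=16 bits=0x10 at bit 3: 0x9880
id (3b) val=0 bits=0x0 at bit 0: 0x9880
word = 0x9880 → big-endian bytes:
  [0]=0x98  [1]=0x80

98 80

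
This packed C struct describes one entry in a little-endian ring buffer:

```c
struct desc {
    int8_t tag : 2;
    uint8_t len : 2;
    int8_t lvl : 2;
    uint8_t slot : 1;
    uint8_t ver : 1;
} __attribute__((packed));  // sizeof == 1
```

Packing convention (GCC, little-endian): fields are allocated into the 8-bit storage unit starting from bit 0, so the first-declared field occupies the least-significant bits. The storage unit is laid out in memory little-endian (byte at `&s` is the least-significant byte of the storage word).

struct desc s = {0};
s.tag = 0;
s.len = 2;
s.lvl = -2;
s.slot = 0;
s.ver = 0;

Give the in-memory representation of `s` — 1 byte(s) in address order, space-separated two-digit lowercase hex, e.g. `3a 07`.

tag:2 = 0 → 0x0 << 0 → word 0x00
len:2 = 2 → 0x2 << 2 → word 0x08
lvl:2 = -2 → 0x2 << 4 → word 0x28
slot:1 = 0 → 0x0 << 6 → word 0x28
ver:1 = 0 → 0x0 << 7 → word 0x28
word = 0x28 → little-endian bytes:
  [0]=0x28

28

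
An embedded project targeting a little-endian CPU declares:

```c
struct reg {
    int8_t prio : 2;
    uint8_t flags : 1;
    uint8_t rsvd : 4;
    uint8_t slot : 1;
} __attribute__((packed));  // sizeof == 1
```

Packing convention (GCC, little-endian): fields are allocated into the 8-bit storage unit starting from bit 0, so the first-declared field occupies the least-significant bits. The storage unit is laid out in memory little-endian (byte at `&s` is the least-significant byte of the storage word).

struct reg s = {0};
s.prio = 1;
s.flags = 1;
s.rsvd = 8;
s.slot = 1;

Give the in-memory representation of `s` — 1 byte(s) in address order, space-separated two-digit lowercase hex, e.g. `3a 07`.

prio:2 = 1 → 0x1 << 0 → word 0x01
flags:1 = 1 → 0x1 << 2 → word 0x05
rsvd:4 = 8 → 0x8 << 3 → word 0x45
slot:1 = 1 → 0x1 << 7 → word 0xc5
word = 0xc5 → little-endian bytes:
  [0]=0xc5

c5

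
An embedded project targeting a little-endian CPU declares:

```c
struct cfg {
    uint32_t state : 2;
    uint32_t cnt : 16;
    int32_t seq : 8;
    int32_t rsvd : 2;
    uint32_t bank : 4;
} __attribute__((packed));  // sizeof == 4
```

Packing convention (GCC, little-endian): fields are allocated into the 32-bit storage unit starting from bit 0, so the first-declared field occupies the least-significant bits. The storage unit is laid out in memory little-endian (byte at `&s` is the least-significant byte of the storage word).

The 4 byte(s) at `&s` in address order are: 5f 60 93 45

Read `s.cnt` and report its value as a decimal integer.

[0]=0x5f [1]=0x60 [2]=0x93 [3]=0x45 (little-endian) → word 0x4593605f
state:2 @ bit 0 → (0x4593605f>>0)&0x3 = 0x3
cnt:16 @ bit 2 → (0x4593605f>>2)&0xffff = 0xd817  ←
seq:8 @ bit 18 → (0x4593605f>>18)&0xff = 0x64
rsvd:2 @ bit 26 → (0x4593605f>>26)&0x3 = 0x1
bank:4 @ bit 28 → (0x4593605f>>28)&0xf = 0x4

55319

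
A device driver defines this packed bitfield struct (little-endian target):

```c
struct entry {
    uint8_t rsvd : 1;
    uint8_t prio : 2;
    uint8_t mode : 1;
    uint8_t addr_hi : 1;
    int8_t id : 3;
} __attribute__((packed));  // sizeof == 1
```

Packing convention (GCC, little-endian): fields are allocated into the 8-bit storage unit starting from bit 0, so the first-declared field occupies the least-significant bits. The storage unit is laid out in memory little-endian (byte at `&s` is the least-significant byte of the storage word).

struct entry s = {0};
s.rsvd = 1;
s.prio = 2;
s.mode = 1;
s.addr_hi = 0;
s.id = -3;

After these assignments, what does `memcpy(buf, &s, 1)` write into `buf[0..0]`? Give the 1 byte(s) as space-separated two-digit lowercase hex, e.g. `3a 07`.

ad

rsvd (1b) val=1 bits=0x1 at bit 0: 0x01
prio (2b) val=2 bits=0x2 at bit 1: 0x05
mode (1b) val=1 bits=0x1 at bit 3: 0x0d
addr_hi (1b) val=0 bits=0x0 at bit 4: 0x0d
id (3b) val=-3 bits=0x5 at bit 5: 0xad
word = 0xad → little-endian bytes:
  [0]=0xad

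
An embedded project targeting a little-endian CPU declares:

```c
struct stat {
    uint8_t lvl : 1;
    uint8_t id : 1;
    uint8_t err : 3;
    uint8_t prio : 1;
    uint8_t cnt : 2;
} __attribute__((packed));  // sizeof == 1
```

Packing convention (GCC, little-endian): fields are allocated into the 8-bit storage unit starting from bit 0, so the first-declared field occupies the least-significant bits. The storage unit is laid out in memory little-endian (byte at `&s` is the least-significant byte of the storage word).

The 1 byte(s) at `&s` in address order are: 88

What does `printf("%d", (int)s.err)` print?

[0]=0x88 (little-endian) → word 0x88
lvl:1 @ bit 0 → (0x88>>0)&0x1 = 0x0
id:1 @ bit 1 → (0x88>>1)&0x1 = 0x0
err:3 @ bit 2 → (0x88>>2)&0x7 = 0x2  ←
prio:1 @ bit 5 → (0x88>>5)&0x1 = 0x0
cnt:2 @ bit 6 → (0x88>>6)&0x3 = 0x2

2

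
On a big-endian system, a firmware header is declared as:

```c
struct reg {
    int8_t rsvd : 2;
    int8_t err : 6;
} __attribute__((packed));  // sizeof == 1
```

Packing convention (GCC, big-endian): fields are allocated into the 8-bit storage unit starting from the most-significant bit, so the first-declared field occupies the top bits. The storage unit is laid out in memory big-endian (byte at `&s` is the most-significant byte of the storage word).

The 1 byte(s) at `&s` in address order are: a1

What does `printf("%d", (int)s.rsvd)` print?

-2

[0]=0xa1 (big-endian) → word 0xa1
rsvd [6+:2] = (word>>6) & 0x3 = 2  ←
err [0+:6] = (word>>0) & 0x3f = 33
rsvd signed 2b, MSB=1: 2 - 4 = -2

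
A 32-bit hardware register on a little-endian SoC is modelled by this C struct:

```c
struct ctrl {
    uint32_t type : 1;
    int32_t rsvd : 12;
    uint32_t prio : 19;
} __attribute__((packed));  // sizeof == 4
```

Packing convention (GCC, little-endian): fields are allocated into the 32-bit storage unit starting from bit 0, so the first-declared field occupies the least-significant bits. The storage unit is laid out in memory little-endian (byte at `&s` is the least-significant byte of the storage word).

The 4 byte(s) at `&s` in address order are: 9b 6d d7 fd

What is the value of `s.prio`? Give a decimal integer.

[0]=0x9b [1]=0x6d [2]=0xd7 [3]=0xfd (little-endian) → word 0xfdd76d9b
type:1 @ bit 0 → (0xfdd76d9b>>0)&0x1 = 0x1
rsvd:12 @ bit 1 → (0xfdd76d9b>>1)&0xfff = 0x6cd
prio:19 @ bit 13 → (0xfdd76d9b>>13)&0x7ffff = 0x7eebb  ←

519867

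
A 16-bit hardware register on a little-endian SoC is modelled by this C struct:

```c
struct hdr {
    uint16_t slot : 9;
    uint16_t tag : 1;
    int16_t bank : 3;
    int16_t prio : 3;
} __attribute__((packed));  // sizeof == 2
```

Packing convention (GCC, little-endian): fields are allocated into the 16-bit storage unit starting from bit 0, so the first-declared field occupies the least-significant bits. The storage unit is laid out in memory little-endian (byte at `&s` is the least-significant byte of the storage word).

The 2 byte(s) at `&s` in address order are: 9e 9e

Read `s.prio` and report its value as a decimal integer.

-4

[0]=0x9e [1]=0x9e (little-endian) → word 0x9e9e
slot [0+:9] = (word>>0) & 0x1ff = 158
tag [9+:1] = (word>>9) & 0x1 = 1
bank [10+:3] = (word>>10) & 0x7 = 7
prio [13+:3] = (word>>13) & 0x7 = 4  ←
prio signed 3b, MSB=1: 4 - 8 = -4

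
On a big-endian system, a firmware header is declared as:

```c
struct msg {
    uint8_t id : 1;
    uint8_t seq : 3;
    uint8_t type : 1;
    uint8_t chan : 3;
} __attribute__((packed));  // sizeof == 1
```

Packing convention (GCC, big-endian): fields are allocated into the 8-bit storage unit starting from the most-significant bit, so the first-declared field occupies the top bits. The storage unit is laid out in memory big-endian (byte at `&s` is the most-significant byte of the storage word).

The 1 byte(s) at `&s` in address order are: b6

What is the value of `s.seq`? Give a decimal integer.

[0]=0xb6 (big-endian) → word 0xb6
id:1 @ bit 7 → (0xb6>>7)&0x1 = 0x1
seq:3 @ bit 4 → (0xb6>>4)&0x7 = 0x3  ←
type:1 @ bit 3 → (0xb6>>3)&0x1 = 0x0
chan:3 @ bit 0 → (0xb6>>0)&0x7 = 0x6

3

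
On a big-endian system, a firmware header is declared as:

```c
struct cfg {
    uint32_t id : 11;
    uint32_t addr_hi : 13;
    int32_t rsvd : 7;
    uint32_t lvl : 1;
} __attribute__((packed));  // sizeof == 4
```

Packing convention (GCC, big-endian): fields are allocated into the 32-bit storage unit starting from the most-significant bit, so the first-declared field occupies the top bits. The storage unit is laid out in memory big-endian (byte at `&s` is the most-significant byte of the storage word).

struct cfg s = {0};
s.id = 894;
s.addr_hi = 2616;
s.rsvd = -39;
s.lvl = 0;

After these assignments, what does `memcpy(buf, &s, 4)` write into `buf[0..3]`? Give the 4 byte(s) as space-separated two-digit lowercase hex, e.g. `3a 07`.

id:11 = 894 → 0x37e << 21 → word 0x6fc00000
addr_hi:13 = 2616 → 0xa38 << 8 → word 0x6fca3800
rsvd:7 = -39 → 0x59 << 1 → word 0x6fca38b2
lvl:1 = 0 → 0x0 << 0 → word 0x6fca38b2
word = 0x6fca38b2 → big-endian bytes:
  [0]=0x6f  [1]=0xca  [2]=0x38  [3]=0xb2

6f ca 38 b2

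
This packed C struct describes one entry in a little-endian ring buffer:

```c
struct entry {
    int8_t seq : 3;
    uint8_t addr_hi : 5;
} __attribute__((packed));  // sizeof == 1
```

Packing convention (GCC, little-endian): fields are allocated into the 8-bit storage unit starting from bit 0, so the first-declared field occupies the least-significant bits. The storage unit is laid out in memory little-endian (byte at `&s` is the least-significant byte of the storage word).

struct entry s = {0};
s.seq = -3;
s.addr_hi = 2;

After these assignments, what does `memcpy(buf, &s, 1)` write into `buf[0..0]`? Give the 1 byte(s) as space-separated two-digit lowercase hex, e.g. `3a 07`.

15

seq:3 = -3 → 0x5 << 0 → word 0x05
addr_hi:5 = 2 → 0x2 << 3 → word 0x15
word = 0x15 → little-endian bytes:
  [0]=0x15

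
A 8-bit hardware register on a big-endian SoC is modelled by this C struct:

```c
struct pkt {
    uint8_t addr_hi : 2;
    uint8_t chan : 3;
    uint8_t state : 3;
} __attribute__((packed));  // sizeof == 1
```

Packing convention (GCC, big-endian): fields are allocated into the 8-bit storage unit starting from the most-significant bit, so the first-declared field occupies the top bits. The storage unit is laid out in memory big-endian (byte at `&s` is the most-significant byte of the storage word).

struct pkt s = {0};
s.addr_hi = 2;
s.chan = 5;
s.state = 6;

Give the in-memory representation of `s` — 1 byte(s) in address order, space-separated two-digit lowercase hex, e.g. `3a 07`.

[6+:2] addr_hi=2 & 0x3 = 0x2; word=0x80
[3+:3] chan=5 & 0x7 = 0x5; word=0xa8
[0+:3] state=6 & 0x7 = 0x6; word=0xae
word = 0xae → big-endian bytes:
  [0]=0xae

ae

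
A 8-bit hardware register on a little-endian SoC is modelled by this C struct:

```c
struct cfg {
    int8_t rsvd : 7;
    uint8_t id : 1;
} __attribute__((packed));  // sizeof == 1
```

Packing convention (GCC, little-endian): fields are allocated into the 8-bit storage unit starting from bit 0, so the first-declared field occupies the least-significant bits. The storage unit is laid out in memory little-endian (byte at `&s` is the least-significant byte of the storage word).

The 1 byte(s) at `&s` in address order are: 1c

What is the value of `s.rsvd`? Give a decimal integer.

[0]=0x1c (little-endian) → word 0x1c
rsvd [0+:7] = (word>>0) & 0x7f = 28  ←
id [7+:1] = (word>>7) & 0x1 = 0
rsvd signed 7b, MSB=0: value = 28

28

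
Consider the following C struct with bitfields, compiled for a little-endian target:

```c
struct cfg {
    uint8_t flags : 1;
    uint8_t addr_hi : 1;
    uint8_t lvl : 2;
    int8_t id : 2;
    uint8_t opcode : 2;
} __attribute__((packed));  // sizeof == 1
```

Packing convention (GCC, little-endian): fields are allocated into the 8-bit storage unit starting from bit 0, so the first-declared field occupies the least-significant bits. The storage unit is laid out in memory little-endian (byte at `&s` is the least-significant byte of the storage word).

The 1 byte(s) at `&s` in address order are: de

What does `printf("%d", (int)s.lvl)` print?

3

[0]=0xde (little-endian) → word 0xde
flags:1 @ bit 0 → (0xde>>0)&0x1 = 0x0
addr_hi:1 @ bit 1 → (0xde>>1)&0x1 = 0x1
lvl:2 @ bit 2 → (0xde>>2)&0x3 = 0x3  ←
id:2 @ bit 4 → (0xde>>4)&0x3 = 0x1
opcode:2 @ bit 6 → (0xde>>6)&0x3 = 0x3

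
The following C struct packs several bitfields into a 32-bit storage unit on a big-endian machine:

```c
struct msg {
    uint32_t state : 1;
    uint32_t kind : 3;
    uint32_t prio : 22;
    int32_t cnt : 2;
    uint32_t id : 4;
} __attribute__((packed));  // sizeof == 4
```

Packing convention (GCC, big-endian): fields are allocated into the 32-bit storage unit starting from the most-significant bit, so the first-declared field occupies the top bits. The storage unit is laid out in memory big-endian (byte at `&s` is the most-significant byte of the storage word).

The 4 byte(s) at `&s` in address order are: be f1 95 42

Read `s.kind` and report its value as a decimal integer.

[0]=0xbe [1]=0xf1 [2]=0x95 [3]=0x42 (big-endian) → word 0xbef19542
state [31+:1] = (word>>31) & 0x1 = 1
kind [28+:3] = (word>>28) & 0x7 = 3  ←
prio [6+:22] = (word>>6) & 0x3fffff = 3917397
cnt [4+:2] = (word>>4) & 0x3 = 0
id [0+:4] = (word>>0) & 0xf = 2

3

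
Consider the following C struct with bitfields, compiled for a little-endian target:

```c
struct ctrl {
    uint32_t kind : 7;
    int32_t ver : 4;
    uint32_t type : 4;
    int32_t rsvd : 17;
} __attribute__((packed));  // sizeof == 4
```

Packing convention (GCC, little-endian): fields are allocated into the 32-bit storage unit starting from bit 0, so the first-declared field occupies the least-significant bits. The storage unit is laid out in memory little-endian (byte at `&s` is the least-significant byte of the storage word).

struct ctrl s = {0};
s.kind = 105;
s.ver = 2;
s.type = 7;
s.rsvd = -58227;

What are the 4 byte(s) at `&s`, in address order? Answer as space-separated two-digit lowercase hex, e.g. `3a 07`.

kind:7 = 105 → 0x69 << 0 → word 0x00000069
ver:4 = 2 → 0x2 << 7 → word 0x00000169
type:4 = 7 → 0x7 << 11 → word 0x00003969
rsvd:17 = -58227 → 0x11c8d << 15 → word 0x8e46b969
word = 0x8e46b969 → little-endian bytes:
  [0]=0x69  [1]=0xb9  [2]=0x46  [3]=0x8e

69 b9 46 8e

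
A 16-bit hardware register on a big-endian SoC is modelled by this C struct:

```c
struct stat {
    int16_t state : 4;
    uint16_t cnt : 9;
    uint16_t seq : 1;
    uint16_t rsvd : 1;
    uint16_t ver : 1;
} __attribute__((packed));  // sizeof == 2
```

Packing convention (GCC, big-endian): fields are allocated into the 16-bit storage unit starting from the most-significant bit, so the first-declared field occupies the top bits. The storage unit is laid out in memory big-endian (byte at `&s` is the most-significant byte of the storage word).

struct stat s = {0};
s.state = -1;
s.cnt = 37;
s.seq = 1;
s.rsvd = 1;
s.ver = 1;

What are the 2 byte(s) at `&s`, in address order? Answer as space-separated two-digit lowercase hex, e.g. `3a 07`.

f1 2f

state:4 = -1 → 0xf << 12 → word 0xf000
cnt:9 = 37 → 0x25 << 3 → word 0xf128
seq:1 = 1 → 0x1 << 2 → word 0xf12c
rsvd:1 = 1 → 0x1 << 1 → word 0xf12e
ver:1 = 1 → 0x1 << 0 → word 0xf12f
word = 0xf12f → big-endian bytes:
  [0]=0xf1  [1]=0x2f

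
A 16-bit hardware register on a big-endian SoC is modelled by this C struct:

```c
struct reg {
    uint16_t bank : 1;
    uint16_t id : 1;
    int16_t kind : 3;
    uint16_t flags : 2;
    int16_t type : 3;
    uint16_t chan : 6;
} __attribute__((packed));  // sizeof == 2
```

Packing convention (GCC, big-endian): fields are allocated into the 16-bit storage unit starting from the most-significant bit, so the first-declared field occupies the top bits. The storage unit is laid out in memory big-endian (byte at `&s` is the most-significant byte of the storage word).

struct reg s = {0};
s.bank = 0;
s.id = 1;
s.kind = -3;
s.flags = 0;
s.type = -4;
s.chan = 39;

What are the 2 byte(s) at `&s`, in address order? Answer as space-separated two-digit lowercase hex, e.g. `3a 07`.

bank (1b) val=0 bits=0x0 at bit 15: 0x0000
id (1b) val=1 bits=0x1 at bit 14: 0x4000
kind (3b) val=-3 bits=0x5 at bit 11: 0x6800
flags (2b) val=0 bits=0x0 at bit 9: 0x6800
type (3b) val=-4 bits=0x4 at bit 6: 0x6900
chan (6b) val=39 bits=0x27 at bit 0: 0x6927
word = 0x6927 → big-endian bytes:
  [0]=0x69  [1]=0x27

69 27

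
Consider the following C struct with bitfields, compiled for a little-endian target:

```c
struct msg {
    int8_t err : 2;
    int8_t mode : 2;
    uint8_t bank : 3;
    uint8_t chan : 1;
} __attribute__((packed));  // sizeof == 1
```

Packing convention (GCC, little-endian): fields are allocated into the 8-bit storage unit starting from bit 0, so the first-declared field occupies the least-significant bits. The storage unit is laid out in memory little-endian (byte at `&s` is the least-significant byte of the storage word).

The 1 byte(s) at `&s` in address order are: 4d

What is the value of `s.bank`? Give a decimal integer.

4

[0]=0x4d (little-endian) → word 0x4d
err [0+:2] = (word>>0) & 0x3 = 1
mode [2+:2] = (word>>2) & 0x3 = 3
bank [4+:3] = (word>>4) & 0x7 = 4  ←
chan [7+:1] = (word>>7) & 0x1 = 0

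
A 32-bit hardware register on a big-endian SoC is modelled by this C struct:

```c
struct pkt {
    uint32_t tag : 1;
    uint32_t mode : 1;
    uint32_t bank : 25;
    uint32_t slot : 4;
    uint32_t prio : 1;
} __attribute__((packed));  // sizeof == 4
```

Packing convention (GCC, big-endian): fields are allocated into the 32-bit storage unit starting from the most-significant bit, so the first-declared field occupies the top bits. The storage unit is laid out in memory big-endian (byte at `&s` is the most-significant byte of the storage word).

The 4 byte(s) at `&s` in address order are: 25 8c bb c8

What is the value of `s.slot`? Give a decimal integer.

4

[0]=0x25 [1]=0x8c [2]=0xbb [3]=0xc8 (big-endian) → word 0x258cbbc8
tag:1 @ bit 31 → (0x258cbbc8>>31)&0x1 = 0x0
mode:1 @ bit 30 → (0x258cbbc8>>30)&0x1 = 0x0
bank:25 @ bit 5 → (0x258cbbc8>>5)&0x1ffffff = 0x12c65de
slot:4 @ bit 1 → (0x258cbbc8>>1)&0xf = 0x4  ←
prio:1 @ bit 0 → (0x258cbbc8>>0)&0x1 = 0x0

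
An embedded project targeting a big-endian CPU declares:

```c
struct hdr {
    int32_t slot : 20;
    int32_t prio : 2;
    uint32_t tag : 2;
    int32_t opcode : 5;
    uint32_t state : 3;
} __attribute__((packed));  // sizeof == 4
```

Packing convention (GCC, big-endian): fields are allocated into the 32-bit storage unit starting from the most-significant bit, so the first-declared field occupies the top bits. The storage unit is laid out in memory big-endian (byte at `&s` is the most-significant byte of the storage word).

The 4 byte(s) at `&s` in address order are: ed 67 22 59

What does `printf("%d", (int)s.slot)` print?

[0]=0xed [1]=0x67 [2]=0x22 [3]=0x59 (big-endian) → word 0xed672259
slot:20 @ bit 12 → (0xed672259>>12)&0xfffff = 0xed672  ←
prio:2 @ bit 10 → (0xed672259>>10)&0x3 = 0x0
tag:2 @ bit 8 → (0xed672259>>8)&0x3 = 0x2
opcode:5 @ bit 3 → (0xed672259>>3)&0x1f = 0xb
state:3 @ bit 0 → (0xed672259>>0)&0x7 = 0x1
slot signed 20b, MSB=1: 972402 - 1048576 = -76174

-76174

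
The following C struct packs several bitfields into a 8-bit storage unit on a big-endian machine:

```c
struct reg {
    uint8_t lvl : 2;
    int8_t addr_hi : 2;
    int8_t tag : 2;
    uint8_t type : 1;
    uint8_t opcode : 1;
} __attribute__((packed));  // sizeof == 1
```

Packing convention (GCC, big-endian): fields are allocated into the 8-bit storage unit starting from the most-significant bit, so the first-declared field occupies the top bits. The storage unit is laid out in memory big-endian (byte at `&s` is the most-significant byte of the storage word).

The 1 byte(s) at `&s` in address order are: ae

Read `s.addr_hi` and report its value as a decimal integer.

-2

[0]=0xae (big-endian) → word 0xae
lvl:2 @ bit 6 → (0xae>>6)&0x3 = 0x2
addr_hi:2 @ bit 4 → (0xae>>4)&0x3 = 0x2  ←
tag:2 @ bit 2 → (0xae>>2)&0x3 = 0x3
type:1 @ bit 1 → (0xae>>1)&0x1 = 0x1
opcode:1 @ bit 0 → (0xae>>0)&0x1 = 0x0
addr_hi signed 2b, MSB=1: 2 - 4 = -2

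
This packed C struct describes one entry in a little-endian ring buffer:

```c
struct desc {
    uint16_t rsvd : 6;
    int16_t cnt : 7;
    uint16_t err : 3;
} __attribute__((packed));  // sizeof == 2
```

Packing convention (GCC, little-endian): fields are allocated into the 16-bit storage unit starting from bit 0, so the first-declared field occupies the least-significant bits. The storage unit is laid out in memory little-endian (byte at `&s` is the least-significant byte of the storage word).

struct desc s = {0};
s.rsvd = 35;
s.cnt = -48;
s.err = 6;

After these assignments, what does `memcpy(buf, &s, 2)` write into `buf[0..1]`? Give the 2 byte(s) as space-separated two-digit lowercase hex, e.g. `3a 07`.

23 d4

rsvd (6b) val=35 bits=0x23 at bit 0: 0x0023
cnt (7b) val=-48 bits=0x50 at bit 6: 0x1423
err (3b) val=6 bits=0x6 at bit 13: 0xd423
word = 0xd423 → little-endian bytes:
  [0]=0x23  [1]=0xd4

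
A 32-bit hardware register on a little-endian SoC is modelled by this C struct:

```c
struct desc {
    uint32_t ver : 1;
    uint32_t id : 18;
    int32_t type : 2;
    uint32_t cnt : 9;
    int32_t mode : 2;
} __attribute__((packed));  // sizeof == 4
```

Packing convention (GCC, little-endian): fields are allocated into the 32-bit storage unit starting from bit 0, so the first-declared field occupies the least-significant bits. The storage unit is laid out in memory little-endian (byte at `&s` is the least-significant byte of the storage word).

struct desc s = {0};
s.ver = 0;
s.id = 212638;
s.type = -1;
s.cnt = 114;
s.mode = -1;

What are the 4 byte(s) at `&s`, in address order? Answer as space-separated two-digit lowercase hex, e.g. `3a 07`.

3c 7d 5e ce

[0+:1] ver=0 & 0x1 = 0x0; word=0x00000000
[1+:18] id=212638 & 0x3ffff = 0x33e9e; word=0x00067d3c
[19+:2] type=-1 & 0x3 = 0x3; word=0x001e7d3c
[21+:9] cnt=114 & 0x1ff = 0x72; word=0x0e5e7d3c
[30+:2] mode=-1 & 0x3 = 0x3; word=0xce5e7d3c
word = 0xce5e7d3c → little-endian bytes:
  [0]=0x3c  [1]=0x7d  [2]=0x5e  [3]=0xce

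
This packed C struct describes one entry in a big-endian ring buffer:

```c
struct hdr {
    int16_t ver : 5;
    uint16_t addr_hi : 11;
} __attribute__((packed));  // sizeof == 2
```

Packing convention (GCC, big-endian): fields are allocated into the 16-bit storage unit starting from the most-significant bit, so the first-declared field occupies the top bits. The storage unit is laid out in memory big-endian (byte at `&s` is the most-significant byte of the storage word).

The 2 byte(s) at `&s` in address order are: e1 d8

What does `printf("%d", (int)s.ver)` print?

-4

[0]=0xe1 [1]=0xd8 (big-endian) → word 0xe1d8
ver:5 @ bit 11 → (0xe1d8>>11)&0x1f = 0x1c  ←
addr_hi:11 @ bit 0 → (0xe1d8>>0)&0x7ff = 0x1d8
ver signed 5b, MSB=1: 28 - 32 = -4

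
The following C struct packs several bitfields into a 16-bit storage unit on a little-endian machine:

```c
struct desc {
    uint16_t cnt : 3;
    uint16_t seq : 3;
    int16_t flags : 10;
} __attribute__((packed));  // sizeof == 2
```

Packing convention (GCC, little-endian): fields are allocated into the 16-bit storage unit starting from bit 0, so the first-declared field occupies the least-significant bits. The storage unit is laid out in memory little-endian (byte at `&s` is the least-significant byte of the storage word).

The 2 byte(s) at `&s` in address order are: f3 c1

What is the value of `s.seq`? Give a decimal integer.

6

[0]=0xf3 [1]=0xc1 (little-endian) → word 0xc1f3
cnt:3 @ bit 0 → (0xc1f3>>0)&0x7 = 0x3
seq:3 @ bit 3 → (0xc1f3>>3)&0x7 = 0x6  ←
flags:10 @ bit 6 → (0xc1f3>>6)&0x3ff = 0x307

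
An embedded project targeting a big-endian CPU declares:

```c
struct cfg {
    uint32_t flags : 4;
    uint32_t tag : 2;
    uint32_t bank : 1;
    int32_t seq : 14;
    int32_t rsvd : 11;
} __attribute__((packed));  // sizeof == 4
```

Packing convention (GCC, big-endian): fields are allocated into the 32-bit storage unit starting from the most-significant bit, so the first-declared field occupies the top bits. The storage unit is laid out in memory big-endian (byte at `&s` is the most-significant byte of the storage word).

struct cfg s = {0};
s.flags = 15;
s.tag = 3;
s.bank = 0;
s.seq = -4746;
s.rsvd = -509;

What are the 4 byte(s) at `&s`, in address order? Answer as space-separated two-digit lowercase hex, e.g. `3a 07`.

fd 6b b6 03

[28+:4] flags=15 & 0xf = 0xf; word=0xf0000000
[26+:2] tag=3 & 0x3 = 0x3; word=0xfc000000
[25+:1] bank=0 & 0x1 = 0x0; word=0xfc000000
[11+:14] seq=-4746 & 0x3fff = 0x2d76; word=0xfd6bb000
[0+:11] rsvd=-509 & 0x7ff = 0x603; word=0xfd6bb603
word = 0xfd6bb603 → big-endian bytes:
  [0]=0xfd  [1]=0x6b  [2]=0xb6  [3]=0x03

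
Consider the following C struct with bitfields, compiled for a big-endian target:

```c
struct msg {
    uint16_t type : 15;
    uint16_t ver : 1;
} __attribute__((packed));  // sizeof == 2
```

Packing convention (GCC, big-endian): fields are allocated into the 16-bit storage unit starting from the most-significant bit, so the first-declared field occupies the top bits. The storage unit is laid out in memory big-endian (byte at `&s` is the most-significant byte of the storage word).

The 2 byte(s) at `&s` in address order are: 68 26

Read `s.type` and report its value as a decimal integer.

[0]=0x68 [1]=0x26 (big-endian) → word 0x6826
type [1+:15] = (word>>1) & 0x7fff = 13331  ←
ver [0+:1] = (word>>0) & 0x1 = 0

13331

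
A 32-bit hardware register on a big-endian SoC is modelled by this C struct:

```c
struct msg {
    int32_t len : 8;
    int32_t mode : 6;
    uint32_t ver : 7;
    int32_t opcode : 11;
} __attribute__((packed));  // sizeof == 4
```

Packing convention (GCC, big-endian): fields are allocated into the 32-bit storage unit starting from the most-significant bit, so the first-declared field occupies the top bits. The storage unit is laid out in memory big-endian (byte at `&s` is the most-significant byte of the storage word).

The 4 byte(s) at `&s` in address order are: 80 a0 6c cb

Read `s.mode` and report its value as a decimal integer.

-24

[0]=0x80 [1]=0xa0 [2]=0x6c [3]=0xcb (big-endian) → word 0x80a06ccb
len [24+:8] = (word>>24) & 0xff = 128
mode [18+:6] = (word>>18) & 0x3f = 40  ←
ver [11+:7] = (word>>11) & 0x7f = 13
opcode [0+:11] = (word>>0) & 0x7ff = 1227
mode signed 6b, MSB=1: 40 - 64 = -24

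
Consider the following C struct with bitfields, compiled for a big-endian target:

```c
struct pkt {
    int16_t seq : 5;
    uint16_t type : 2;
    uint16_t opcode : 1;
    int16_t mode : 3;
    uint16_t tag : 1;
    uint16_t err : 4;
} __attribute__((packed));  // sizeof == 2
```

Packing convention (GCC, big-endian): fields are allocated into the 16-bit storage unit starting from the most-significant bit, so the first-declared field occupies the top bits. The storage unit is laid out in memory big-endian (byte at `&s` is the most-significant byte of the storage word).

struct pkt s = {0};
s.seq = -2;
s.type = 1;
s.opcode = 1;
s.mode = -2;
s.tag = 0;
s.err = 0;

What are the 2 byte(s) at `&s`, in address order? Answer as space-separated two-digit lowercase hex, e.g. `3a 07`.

f3 c0

seq (5b) val=-2 bits=0x1e at bit 11: 0xf000
type (2b) val=1 bits=0x1 at bit 9: 0xf200
opcode (1b) val=1 bits=0x1 at bit 8: 0xf300
mode (3b) val=-2 bits=0x6 at bit 5: 0xf3c0
tag (1b) val=0 bits=0x0 at bit 4: 0xf3c0
err (4b) val=0 bits=0x0 at bit 0: 0xf3c0
word = 0xf3c0 → big-endian bytes:
  [0]=0xf3  [1]=0xc0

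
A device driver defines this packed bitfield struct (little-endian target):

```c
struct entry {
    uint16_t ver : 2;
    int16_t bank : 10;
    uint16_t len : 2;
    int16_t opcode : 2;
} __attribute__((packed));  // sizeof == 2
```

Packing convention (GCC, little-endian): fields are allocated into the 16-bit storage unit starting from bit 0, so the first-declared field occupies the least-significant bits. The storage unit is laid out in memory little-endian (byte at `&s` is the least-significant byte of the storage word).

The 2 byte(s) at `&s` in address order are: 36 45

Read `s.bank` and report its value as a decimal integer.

[0]=0x36 [1]=0x45 (little-endian) → word 0x4536
ver:2 @ bit 0 → (0x4536>>0)&0x3 = 0x2
bank:10 @ bit 2 → (0x4536>>2)&0x3ff = 0x14d  ←
len:2 @ bit 12 → (0x4536>>12)&0x3 = 0x0
opcode:2 @ bit 14 → (0x4536>>14)&0x3 = 0x1
bank signed 10b, MSB=0: value = 333

333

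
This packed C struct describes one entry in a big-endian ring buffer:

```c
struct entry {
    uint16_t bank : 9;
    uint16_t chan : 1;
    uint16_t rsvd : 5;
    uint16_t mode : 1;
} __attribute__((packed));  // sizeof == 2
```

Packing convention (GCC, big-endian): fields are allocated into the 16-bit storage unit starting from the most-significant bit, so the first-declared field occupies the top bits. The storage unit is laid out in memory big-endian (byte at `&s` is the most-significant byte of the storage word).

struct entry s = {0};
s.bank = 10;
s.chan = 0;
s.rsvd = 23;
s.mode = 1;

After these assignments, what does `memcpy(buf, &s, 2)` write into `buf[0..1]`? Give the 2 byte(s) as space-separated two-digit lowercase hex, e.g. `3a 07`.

05 2f

bank:9 = 10 → 0xa << 7 → word 0x0500
chan:1 = 0 → 0x0 << 6 → word 0x0500
rsvd:5 = 23 → 0x17 << 1 → word 0x052e
mode:1 = 1 → 0x1 << 0 → word 0x052f
word = 0x052f → big-endian bytes:
  [0]=0x05  [1]=0x2f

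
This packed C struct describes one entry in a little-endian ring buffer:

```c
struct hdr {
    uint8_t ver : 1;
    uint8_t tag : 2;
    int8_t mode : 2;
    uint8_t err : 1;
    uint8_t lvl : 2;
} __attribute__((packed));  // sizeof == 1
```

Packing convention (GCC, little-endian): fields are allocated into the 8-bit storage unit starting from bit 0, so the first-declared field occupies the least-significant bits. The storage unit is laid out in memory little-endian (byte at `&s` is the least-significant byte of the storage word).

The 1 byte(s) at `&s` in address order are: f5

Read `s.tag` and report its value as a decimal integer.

[0]=0xf5 (little-endian) → word 0xf5
ver [0+:1] = (word>>0) & 0x1 = 1
tag [1+:2] = (word>>1) & 0x3 = 2  ←
mode [3+:2] = (word>>3) & 0x3 = 2
err [5+:1] = (word>>5) & 0x1 = 1
lvl [6+:2] = (word>>6) & 0x3 = 3

2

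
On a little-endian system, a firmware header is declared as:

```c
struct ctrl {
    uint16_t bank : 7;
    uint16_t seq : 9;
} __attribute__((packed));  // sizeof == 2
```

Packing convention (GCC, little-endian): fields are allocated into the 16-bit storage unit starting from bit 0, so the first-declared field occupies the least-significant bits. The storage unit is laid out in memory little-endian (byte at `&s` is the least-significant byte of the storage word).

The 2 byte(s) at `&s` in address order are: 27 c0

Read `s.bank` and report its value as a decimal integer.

[0]=0x27 [1]=0xc0 (little-endian) → word 0xc027
bank [0+:7] = (word>>0) & 0x7f = 39  ←
seq [7+:9] = (word>>7) & 0x1ff = 384

39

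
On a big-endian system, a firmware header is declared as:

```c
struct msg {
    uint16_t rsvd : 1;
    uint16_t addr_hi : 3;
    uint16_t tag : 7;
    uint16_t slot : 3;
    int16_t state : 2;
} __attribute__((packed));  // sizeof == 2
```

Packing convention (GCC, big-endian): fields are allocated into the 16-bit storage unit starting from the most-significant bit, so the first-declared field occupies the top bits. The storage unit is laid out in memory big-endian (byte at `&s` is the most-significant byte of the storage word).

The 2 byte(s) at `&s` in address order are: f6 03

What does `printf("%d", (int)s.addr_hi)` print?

[0]=0xf6 [1]=0x03 (big-endian) → word 0xf603
rsvd [15+:1] = (word>>15) & 0x1 = 1
addr_hi [12+:3] = (word>>12) & 0x7 = 7  ←
tag [5+:7] = (word>>5) & 0x7f = 48
slot [2+:3] = (word>>2) & 0x7 = 0
state [0+:2] = (word>>0) & 0x3 = 3

7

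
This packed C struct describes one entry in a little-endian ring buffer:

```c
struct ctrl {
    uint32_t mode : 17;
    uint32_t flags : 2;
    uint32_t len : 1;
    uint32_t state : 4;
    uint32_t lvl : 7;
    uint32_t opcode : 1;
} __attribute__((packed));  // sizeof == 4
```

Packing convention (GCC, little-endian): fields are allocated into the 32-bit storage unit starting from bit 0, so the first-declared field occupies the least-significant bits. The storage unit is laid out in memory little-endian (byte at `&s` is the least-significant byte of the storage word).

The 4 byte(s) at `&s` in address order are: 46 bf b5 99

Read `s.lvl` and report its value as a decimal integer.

[0]=0x46 [1]=0xbf [2]=0xb5 [3]=0x99 (little-endian) → word 0x99b5bf46
mode [0+:17] = (word>>0) & 0x1ffff = 114502
flags [17+:2] = (word>>17) & 0x3 = 2
len [19+:1] = (word>>19) & 0x1 = 0
state [20+:4] = (word>>20) & 0xf = 11
lvl [24+:7] = (word>>24) & 0x7f = 25  ←
opcode [31+:1] = (word>>31) & 0x1 = 1

25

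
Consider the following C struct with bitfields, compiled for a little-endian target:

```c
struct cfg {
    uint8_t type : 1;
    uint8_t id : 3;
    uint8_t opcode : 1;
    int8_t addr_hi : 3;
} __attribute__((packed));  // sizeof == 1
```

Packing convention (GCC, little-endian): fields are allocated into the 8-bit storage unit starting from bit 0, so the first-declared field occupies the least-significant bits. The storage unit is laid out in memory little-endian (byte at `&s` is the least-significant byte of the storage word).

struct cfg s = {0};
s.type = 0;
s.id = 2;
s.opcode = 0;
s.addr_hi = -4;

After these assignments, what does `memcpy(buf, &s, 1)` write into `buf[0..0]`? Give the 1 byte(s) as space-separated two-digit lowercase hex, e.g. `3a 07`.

type:1 = 0 → 0x0 << 0 → word 0x00
id:3 = 2 → 0x2 << 1 → word 0x04
opcode:1 = 0 → 0x0 << 4 → word 0x04
addr_hi:3 = -4 → 0x4 << 5 → word 0x84
word = 0x84 → little-endian bytes:
  [0]=0x84

84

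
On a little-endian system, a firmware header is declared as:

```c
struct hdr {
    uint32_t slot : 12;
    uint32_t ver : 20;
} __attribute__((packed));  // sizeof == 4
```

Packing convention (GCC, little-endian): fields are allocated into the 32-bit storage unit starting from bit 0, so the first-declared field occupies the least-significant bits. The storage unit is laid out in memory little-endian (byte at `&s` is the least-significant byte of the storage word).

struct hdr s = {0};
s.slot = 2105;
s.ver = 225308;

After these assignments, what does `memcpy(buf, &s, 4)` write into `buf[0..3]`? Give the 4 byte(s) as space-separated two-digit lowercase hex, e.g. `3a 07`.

39 c8 01 37

[0+:12] slot=2105 & 0xfff = 0x839; word=0x00000839
[12+:20] ver=225308 & 0xfffff = 0x3701c; word=0x3701c839
word = 0x3701c839 → little-endian bytes:
  [0]=0x39  [1]=0xc8  [2]=0x01  [3]=0x37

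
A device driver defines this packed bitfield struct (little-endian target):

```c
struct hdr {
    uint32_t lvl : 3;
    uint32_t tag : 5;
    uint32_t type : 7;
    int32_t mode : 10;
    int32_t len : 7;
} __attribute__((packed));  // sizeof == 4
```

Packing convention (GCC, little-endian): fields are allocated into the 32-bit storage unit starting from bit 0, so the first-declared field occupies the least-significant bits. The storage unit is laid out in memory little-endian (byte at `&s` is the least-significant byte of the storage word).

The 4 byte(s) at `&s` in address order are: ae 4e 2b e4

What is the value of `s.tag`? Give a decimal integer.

21

[0]=0xae [1]=0x4e [2]=0x2b [3]=0xe4 (little-endian) → word 0xe42b4eae
lvl:3 @ bit 0 → (0xe42b4eae>>0)&0x7 = 0x6
tag:5 @ bit 3 → (0xe42b4eae>>3)&0x1f = 0x15  ←
type:7 @ bit 8 → (0xe42b4eae>>8)&0x7f = 0x4e
mode:10 @ bit 15 → (0xe42b4eae>>15)&0x3ff = 0x56
len:7 @ bit 25 → (0xe42b4eae>>25)&0x7f = 0x72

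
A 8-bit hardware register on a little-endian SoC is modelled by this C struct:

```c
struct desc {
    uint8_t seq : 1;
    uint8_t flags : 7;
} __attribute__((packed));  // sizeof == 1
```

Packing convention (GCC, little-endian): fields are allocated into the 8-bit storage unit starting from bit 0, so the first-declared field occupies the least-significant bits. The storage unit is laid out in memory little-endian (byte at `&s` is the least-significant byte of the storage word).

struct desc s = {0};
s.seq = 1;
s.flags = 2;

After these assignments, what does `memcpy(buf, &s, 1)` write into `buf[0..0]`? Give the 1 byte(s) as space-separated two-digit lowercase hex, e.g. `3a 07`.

seq:1 = 1 → 0x1 << 0 → word 0x01
flags:7 = 2 → 0x2 << 1 → word 0x05
word = 0x05 → little-endian bytes:
  [0]=0x05

05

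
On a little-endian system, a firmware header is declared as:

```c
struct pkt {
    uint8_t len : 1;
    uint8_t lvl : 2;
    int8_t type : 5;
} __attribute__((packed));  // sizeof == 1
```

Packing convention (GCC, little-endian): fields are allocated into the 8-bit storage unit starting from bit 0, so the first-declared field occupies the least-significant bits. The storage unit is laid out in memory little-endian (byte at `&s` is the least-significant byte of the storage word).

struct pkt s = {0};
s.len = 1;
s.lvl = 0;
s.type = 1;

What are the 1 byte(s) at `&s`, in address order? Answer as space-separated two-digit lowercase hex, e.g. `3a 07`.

09

len:1 = 1 → 0x1 << 0 → word 0x01
lvl:2 = 0 → 0x0 << 1 → word 0x01
type:5 = 1 → 0x1 << 3 → word 0x09
word = 0x09 → little-endian bytes:
  [0]=0x09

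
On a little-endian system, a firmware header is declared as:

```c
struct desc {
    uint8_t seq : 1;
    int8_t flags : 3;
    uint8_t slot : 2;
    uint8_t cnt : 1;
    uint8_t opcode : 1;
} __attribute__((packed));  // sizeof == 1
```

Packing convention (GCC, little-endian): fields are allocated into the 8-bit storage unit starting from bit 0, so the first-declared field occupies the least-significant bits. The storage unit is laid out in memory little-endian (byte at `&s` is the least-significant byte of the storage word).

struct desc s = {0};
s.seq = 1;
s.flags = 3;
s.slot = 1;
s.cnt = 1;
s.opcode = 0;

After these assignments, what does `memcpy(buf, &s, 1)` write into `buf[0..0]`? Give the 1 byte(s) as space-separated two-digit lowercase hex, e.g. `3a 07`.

[0+:1] seq=1 & 0x1 = 0x1; word=0x01
[1+:3] flags=3 & 0x7 = 0x3; word=0x07
[4+:2] slot=1 & 0x3 = 0x1; word=0x17
[6+:1] cnt=1 & 0x1 = 0x1; word=0x57
[7+:1] opcode=0 & 0x1 = 0x0; word=0x57
word = 0x57 → little-endian bytes:
  [0]=0x57

57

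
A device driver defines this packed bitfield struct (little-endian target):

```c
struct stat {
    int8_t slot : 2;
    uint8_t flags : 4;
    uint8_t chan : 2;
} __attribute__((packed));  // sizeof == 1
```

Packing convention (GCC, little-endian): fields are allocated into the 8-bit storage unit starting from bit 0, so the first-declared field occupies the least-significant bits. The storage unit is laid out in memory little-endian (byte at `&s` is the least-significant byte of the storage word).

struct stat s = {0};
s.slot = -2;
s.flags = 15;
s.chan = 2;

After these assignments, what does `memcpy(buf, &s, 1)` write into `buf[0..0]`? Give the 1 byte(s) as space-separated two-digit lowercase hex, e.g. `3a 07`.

be

[0+:2] slot=-2 & 0x3 = 0x2; word=0x02
[2+:4] flags=15 & 0xf = 0xf; word=0x3e
[6+:2] chan=2 & 0x3 = 0x2; word=0xbe
word = 0xbe → little-endian bytes:
  [0]=0xbe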